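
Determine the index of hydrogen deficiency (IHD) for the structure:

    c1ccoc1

Molecular formula from the SMILES: C4H4O.
DoU = (2C + 2 + N − H − X)/2 = (2·4 + 2 + 0 − 4 − 0)/2 = 6/2 = 3.
(Structurally: 1 ring(s) + 2 π bond(s) = 3.)

3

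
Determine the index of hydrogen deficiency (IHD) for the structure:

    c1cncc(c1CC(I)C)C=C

Molecular formula from the SMILES: C10H12IN.
DoU = (2C + 2 + N − H − X)/2 = (2·10 + 2 + 1 − 12 − 1)/2 = 10/2 = 5.
(Structurally: 1 ring(s) + 4 π bond(s) = 5.)

5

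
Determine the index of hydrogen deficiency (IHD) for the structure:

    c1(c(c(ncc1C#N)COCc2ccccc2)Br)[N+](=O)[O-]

11

Molecular formula from the SMILES: C14H10BrN3O3.
DoU = (2C + 2 + N − H − X)/2 = (2·14 + 2 + 3 − 10 − 1)/2 = 22/2 = 11.
(Structurally: 2 ring(s) + 9 π bond(s) = 11.)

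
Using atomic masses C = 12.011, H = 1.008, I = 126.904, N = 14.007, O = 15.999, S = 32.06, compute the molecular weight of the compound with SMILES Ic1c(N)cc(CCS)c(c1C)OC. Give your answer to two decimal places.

Molecular formula: C10H14INOS.
M = 10×12.011 + 14×1.008 + 1×126.904 + 1×14.007 + 1×15.999 + 1×32.06 = 323.19 g/mol.

323.19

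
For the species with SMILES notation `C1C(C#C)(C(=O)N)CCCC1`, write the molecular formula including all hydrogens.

Heavy atoms from the SMILES: 9 C, 1 N, 1 O.
Implicit hydrogens by atom environment:
  5 × C: 2 H each → 10
  3 × C: no H
  1 × C: 1 H
  1 × N: 2 H
  1 × O: no H
  Total hydrogens = 13.
Molecular formula: C9H13NO

C9H13NO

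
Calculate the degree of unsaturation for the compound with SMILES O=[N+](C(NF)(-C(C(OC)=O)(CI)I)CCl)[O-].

Molecular formula from the SMILES: C6H8ClFI2N2O4.
DoU = (2C + 2 + N − H − X)/2 = (2·6 + 2 + 2 − 8 − 4)/2 = 4/2 = 2.
(Structurally: 0 ring(s) + 2 π bond(s) = 2.)

2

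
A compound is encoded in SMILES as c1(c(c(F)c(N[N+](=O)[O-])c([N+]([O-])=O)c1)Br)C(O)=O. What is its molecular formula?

Heavy atoms from the SMILES: 1 Br, 7 C, 1 F, 3 N, 6 O.
Implicit hydrogens by atom environment:
  5 × C (aromatic): no H
  3 × O: no H
  2 × N (charge +1): no H
  2 × O (charge -1): no H
  1 × Br: no H
  1 × C (aromatic): 1 H
  1 × C: no H
  1 × F: no H
  1 × N: 1 H
  1 × O: 1 H
  Total hydrogens = 3.
Molecular formula: C7H3BrFN3O6

C7H3BrFN3O6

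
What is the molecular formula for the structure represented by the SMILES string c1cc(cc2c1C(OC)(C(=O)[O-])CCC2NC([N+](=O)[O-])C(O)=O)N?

Heavy atoms from the SMILES: 14 C, 3 N, 7 O.
Implicit hydrogens by atom environment:
  4 × O: no H
  3 × C (aromatic): 1 H each → 3
  3 × C (aromatic): no H
  3 × C: no H
  2 × C: 2 H each → 4
  2 × C: 1 H each → 2
  2 × O (charge -1): no H
  1 × C: 3 H
  1 × N: 2 H
  1 × N: 1 H
  1 × N (charge +1): no H
  1 × O: 1 H
  Total hydrogens = 16.
Net charge -1.
Molecular formula: C14H16N3O7-

C14H16N3O7-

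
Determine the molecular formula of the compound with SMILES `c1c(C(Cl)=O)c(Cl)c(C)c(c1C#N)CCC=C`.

C13H11Cl2NO

Heavy atoms from the SMILES: 13 C, 2 Cl, 1 N, 1 O.
Implicit hydrogens by atom environment:
  5 × C (aromatic): no H
  3 × C: 2 H each → 6
  2 × C: no H
  2 × Cl: no H
  1 × C: 3 H
  1 × C (aromatic): 1 H
  1 × C: 1 H
  1 × N: no H
  1 × O: no H
  Total hydrogens = 11.
Molecular formula: C13H11Cl2NO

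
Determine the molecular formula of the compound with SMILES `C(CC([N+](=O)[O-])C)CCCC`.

C8H17NO2

Heavy atoms from the SMILES: 8 C, 1 N, 2 O.
Implicit hydrogens by atom environment:
  5 × C: 2 H each → 10
  2 × C: 3 H each → 6
  1 × C: 1 H
  1 × N (charge +1): no H
  1 × O: no H
  1 × O (charge -1): no H
  Total hydrogens = 17.
Molecular formula: C8H17NO2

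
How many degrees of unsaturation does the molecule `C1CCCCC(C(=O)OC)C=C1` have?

3

Molecular formula from the SMILES: C10H16O2.
DoU = (2C + 2 + N − H − X)/2 = (2·10 + 2 + 0 − 16 − 0)/2 = 6/2 = 3.
(Structurally: 1 ring(s) + 2 π bond(s) = 3.)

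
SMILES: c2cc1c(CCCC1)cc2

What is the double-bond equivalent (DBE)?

Molecular formula from the SMILES: C10H12.
DoU = (2C + 2 + N − H − X)/2 = (2·10 + 2 + 0 − 12 − 0)/2 = 10/2 = 5.
(Structurally: 2 ring(s) + 3 π bond(s) = 5.)

5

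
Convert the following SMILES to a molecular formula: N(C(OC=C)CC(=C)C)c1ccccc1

Heavy atoms from the SMILES: 13 C, 1 N, 1 O.
Implicit hydrogens by atom environment:
  5 × C (aromatic): 1 H each → 5
  3 × C: 2 H each → 6
  2 × C: 1 H each → 2
  1 × C: 3 H
  1 × C: no H
  1 × C (aromatic): no H
  1 × N: 1 H
  1 × O: no H
  Total hydrogens = 17.
Molecular formula: C13H17NO

C13H17NO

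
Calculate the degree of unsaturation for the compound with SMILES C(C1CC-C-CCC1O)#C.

Molecular formula from the SMILES: C9H14O.
DoU = (2C + 2 + N − H − X)/2 = (2·9 + 2 + 0 − 14 − 0)/2 = 6/2 = 3.
(Structurally: 1 ring(s) + 2 π bond(s) = 3.)

3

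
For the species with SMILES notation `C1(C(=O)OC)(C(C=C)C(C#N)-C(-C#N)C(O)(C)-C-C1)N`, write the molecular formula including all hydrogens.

Heavy atoms from the SMILES: 14 C, 3 N, 3 O.
Implicit hydrogens by atom environment:
  5 × C: no H
  4 × C: 1 H each → 4
  3 × C: 2 H each → 6
  2 × C: 3 H each → 6
  2 × N: no H
  2 × O: no H
  1 × N: 2 H
  1 × O: 1 H
  Total hydrogens = 19.
Molecular formula: C14H19N3O3

C14H19N3O3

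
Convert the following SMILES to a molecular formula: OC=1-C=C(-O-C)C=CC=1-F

Heavy atoms from the SMILES: 7 C, 1 F, 2 O.
Implicit hydrogens by atom environment:
  3 × C (aromatic): 1 H each → 3
  3 × C (aromatic): no H
  1 × C: 3 H
  1 × F: no H
  1 × O: 1 H
  1 × O: no H
  Total hydrogens = 7.
Molecular formula: C7H7FO2

C7H7FO2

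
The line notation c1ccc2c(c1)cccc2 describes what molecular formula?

C10H8

Heavy atoms from the SMILES: 10 C.
Implicit hydrogens by atom environment:
  8 × C (aromatic): 1 H each → 8
  2 × C (aromatic): no H
  Total hydrogens = 8.
Molecular formula: C10H8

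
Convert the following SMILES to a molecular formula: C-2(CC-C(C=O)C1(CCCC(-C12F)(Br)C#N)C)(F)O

Heavy atoms from the SMILES: 1 Br, 13 C, 2 F, 1 N, 2 O.
Implicit hydrogens by atom environment:
  5 × C: 2 H each → 10
  5 × C: no H
  2 × C: 1 H each → 2
  2 × F: no H
  1 × Br: no H
  1 × C: 3 H
  1 × N: no H
  1 × O: 1 H
  1 × O: no H
  Total hydrogens = 16.
Molecular formula: C13H16BrF2NO2

C13H16BrF2NO2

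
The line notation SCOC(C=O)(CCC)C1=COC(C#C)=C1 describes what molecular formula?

C12H14O3S

Heavy atoms from the SMILES: 12 C, 3 O, 1 S.
Implicit hydrogens by atom environment:
  3 × C: 2 H each → 6
  2 × C (aromatic): 1 H each → 2
  2 × C: 1 H each → 2
  2 × C (aromatic): no H
  2 × C: no H
  2 × O: no H
  1 × C: 3 H
  1 × O (aromatic): no H
  1 × S: 1 H
  Total hydrogens = 14.
Molecular formula: C12H14O3S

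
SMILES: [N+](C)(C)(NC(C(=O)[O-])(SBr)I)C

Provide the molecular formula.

Heavy atoms from the SMILES: 1 Br, 5 C, 1 I, 2 N, 2 O, 1 S.
Implicit hydrogens by atom environment:
  3 × C: 3 H each → 9
  2 × C: no H
  1 × Br: no H
  1 × I: no H
  1 × N: 1 H
  1 × N (charge +1): no H
  1 × O: no H
  1 × O (charge -1): no H
  1 × S: no H
  Total hydrogens = 10.
Molecular formula: C5H10BrIN2O2S

C5H10BrIN2O2S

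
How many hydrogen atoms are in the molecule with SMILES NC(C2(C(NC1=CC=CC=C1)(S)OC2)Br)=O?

11

Hydrogens are implicit in SMILES; fill each atom to its normal valence:
  5 × C (aromatic): 1 H each → 5
  3 × C: no H
  2 × O: no H
  1 × Br: no H
  1 × C: 2 H
  1 × C (aromatic): no H
  1 × N: 2 H
  1 × N: 1 H
  1 × S: 1 H
  Total hydrogens = 11.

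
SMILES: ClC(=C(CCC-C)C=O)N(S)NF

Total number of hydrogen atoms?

Hydrogens are implicit in SMILES; fill each atom to its normal valence:
  3 × C: 2 H each → 6
  2 × C: no H
  1 × C: 3 H
  1 × C: 1 H
  1 × Cl: no H
  1 × F: no H
  1 × N: 1 H
  1 × N: no H
  1 × O: no H
  1 × S: 1 H
  Total hydrogens = 12.

12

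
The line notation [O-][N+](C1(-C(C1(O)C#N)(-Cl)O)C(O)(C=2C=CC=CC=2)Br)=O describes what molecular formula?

Heavy atoms from the SMILES: 1 Br, 11 C, 1 Cl, 2 N, 5 O.
Implicit hydrogens by atom environment:
  5 × C (aromatic): 1 H each → 5
  5 × C: no H
  3 × O: 1 H each → 3
  1 × Br: no H
  1 × C (aromatic): no H
  1 × Cl: no H
  1 × N: no H
  1 × N (charge +1): no H
  1 × O: no H
  1 × O (charge -1): no H
  Total hydrogens = 8.
Molecular formula: C11H8BrClN2O5

C11H8BrClN2O5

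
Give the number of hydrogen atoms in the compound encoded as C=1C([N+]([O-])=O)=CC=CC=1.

5

Hydrogens are implicit in SMILES; fill each atom to its normal valence:
  5 × C (aromatic): 1 H each → 5
  1 × C (aromatic): no H
  1 × N (charge +1): no H
  1 × O: no H
  1 × O (charge -1): no H
  Total hydrogens = 5.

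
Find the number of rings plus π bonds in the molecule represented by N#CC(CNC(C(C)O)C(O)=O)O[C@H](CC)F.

3

Molecular formula from the SMILES: C10H17FN2O4.
DoU = (2C + 2 + N − H − X)/2 = (2·10 + 2 + 2 − 17 − 1)/2 = 6/2 = 3.
(Structurally: 0 ring(s) + 3 π bond(s) = 3.)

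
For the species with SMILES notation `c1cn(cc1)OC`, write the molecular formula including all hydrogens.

C5H7NO

Heavy atoms from the SMILES: 5 C, 1 N, 1 O.
Implicit hydrogens by atom environment:
  4 × C (aromatic): 1 H each → 4
  1 × C: 3 H
  1 × N (aromatic): no H
  1 × O: no H
  Total hydrogens = 7.
Molecular formula: C5H7NO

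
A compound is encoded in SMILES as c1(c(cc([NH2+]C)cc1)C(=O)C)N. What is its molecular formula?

Heavy atoms from the SMILES: 9 C, 2 N, 1 O.
Implicit hydrogens by atom environment:
  3 × C (aromatic): 1 H each → 3
  3 × C (aromatic): no H
  2 × C: 3 H each → 6
  1 × C: no H
  1 × N: 2 H
  1 × N (charge +1): 2 H
  1 × O: no H
  Total hydrogens = 13.
Net charge +1.
Molecular formula: C9H13N2O+

C9H13N2O+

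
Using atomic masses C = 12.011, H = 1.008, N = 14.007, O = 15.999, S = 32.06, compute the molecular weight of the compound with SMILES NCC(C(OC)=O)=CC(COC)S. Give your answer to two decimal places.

Molecular formula: C8H15NO3S.
M = 8×12.011 + 15×1.008 + 1×14.007 + 3×15.999 + 1×32.06 = 205.27 g/mol.

205.27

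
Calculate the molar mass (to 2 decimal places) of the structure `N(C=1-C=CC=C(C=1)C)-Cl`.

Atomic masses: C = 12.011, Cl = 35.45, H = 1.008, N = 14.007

141.60

Molecular formula: C7H8ClN.
M = 7×12.011 + 1×35.45 + 8×1.008 + 1×14.007 = 141.60 g/mol.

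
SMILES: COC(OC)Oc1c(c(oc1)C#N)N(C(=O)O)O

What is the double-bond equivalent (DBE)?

6

Molecular formula from the SMILES: C9H10N2O7.
DoU = (2C + 2 + N − H − X)/2 = (2·9 + 2 + 2 − 10 − 0)/2 = 12/2 = 6.
(Structurally: 1 ring(s) + 5 π bond(s) = 6.)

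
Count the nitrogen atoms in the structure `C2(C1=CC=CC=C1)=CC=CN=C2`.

The symbol for nitrogen appears 1 time in the SMILES.

1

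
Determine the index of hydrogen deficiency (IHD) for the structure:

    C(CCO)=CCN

1

Molecular formula from the SMILES: C5H11NO.
DoU = (2C + 2 + N − H − X)/2 = (2·5 + 2 + 1 − 11 − 0)/2 = 2/2 = 1.
(Structurally: 0 ring(s) + 1 π bond(s) = 1.)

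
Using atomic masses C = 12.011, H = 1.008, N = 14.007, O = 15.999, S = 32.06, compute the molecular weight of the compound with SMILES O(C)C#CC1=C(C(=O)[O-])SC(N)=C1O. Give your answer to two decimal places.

Molecular formula: C8H6NO4S-.
M = 8×12.011 + 6×1.008 + 1×14.007 + 4×15.999 + 1×32.06 = 212.20 g/mol.

212.20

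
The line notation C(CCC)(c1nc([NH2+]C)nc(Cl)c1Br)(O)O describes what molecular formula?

C9H14BrClN3O2+

Heavy atoms from the SMILES: 1 Br, 9 C, 1 Cl, 3 N, 2 O.
Implicit hydrogens by atom environment:
  4 × C (aromatic): no H
  2 × C: 3 H each → 6
  2 × C: 2 H each → 4
  2 × N (aromatic): no H
  2 × O: 1 H each → 2
  1 × Br: no H
  1 × C: no H
  1 × Cl: no H
  1 × N (charge +1): 2 H
  Total hydrogens = 14.
Net charge +1.
Molecular formula: C9H14BrClN3O2+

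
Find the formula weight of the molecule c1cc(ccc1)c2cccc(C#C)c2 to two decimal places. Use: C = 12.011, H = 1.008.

Molecular formula: C14H10.
M = 14×12.011 + 10×1.008 = 178.23 g/mol.

178.23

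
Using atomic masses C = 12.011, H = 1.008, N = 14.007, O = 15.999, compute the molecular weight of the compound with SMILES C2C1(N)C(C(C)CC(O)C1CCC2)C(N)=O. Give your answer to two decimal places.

226.32

Molecular formula: C12H22N2O2.
M = 12×12.011 + 22×1.008 + 2×14.007 + 2×15.999 = 226.32 g/mol.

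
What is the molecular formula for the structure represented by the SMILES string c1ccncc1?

C5H5N

Heavy atoms from the SMILES: 5 C, 1 N.
Implicit hydrogens by atom environment:
  5 × C (aromatic): 1 H each → 5
  1 × N (aromatic): no H
  Total hydrogens = 5.
Molecular formula: C5H5N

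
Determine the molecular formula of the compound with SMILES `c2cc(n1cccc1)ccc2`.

Heavy atoms from the SMILES: 10 C, 1 N.
Implicit hydrogens by atom environment:
  9 × C (aromatic): 1 H each → 9
  1 × C (aromatic): no H
  1 × N (aromatic): no H
  Total hydrogens = 9.
Molecular formula: C10H9N

C10H9N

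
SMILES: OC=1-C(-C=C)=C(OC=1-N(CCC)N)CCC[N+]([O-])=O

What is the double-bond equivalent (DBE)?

5

Molecular formula from the SMILES: C12H19N3O4.
DoU = (2C + 2 + N − H − X)/2 = (2·12 + 2 + 3 − 19 − 0)/2 = 10/2 = 5.
(Structurally: 1 ring(s) + 4 π bond(s) = 5.)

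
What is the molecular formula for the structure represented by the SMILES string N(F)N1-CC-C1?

C3H7FN2

Heavy atoms from the SMILES: 3 C, 1 F, 2 N.
Implicit hydrogens by atom environment:
  3 × C: 2 H each → 6
  1 × F: no H
  1 × N: 1 H
  1 × N: no H
  Total hydrogens = 7.
Molecular formula: C3H7FN2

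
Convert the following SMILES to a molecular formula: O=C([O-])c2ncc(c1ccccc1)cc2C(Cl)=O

C13H7ClNO3-

Heavy atoms from the SMILES: 13 C, 1 Cl, 1 N, 3 O.
Implicit hydrogens by atom environment:
  7 × C (aromatic): 1 H each → 7
  4 × C (aromatic): no H
  2 × C: no H
  2 × O: no H
  1 × Cl: no H
  1 × N (aromatic): no H
  1 × O (charge -1): no H
  Total hydrogens = 7.
Net charge -1.
Molecular formula: C13H7ClNO3-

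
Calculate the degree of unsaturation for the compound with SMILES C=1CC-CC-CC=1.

Molecular formula from the SMILES: C7H12.
DoU = (2C + 2 + N − H − X)/2 = (2·7 + 2 + 0 − 12 − 0)/2 = 4/2 = 2.
(Structurally: 1 ring(s) + 1 π bond(s) = 2.)

2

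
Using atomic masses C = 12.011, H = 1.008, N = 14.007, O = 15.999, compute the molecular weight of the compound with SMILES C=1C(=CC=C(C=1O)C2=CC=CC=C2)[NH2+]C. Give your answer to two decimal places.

200.26

Molecular formula: C13H14NO+.
M = 13×12.011 + 14×1.008 + 1×14.007 + 1×15.999 = 200.26 g/mol.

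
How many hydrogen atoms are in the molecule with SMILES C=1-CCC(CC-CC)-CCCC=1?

Hydrogens are implicit in SMILES; fill each atom to its normal valence:
  8 × C: 2 H each → 16
  3 × C: 1 H each → 3
  1 × C: 3 H
  Total hydrogens = 22.

22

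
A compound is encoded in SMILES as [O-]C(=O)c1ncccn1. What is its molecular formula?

Heavy atoms from the SMILES: 5 C, 2 N, 2 O.
Implicit hydrogens by atom environment:
  3 × C (aromatic): 1 H each → 3
  2 × N (aromatic): no H
  1 × C (aromatic): no H
  1 × C: no H
  1 × O: no H
  1 × O (charge -1): no H
  Total hydrogens = 3.
Net charge -1.
Molecular formula: C5H3N2O2-

C5H3N2O2-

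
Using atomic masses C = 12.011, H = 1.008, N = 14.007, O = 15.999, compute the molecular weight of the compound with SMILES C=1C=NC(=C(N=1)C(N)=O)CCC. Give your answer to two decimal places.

165.20

Molecular formula: C8H11N3O.
M = 8×12.011 + 11×1.008 + 3×14.007 + 1×15.999 = 165.20 g/mol.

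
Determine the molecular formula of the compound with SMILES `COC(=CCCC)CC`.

Heavy atoms from the SMILES: 8 C, 1 O.
Implicit hydrogens by atom environment:
  3 × C: 3 H each → 9
  3 × C: 2 H each → 6
  1 × C: 1 H
  1 × C: no H
  1 × O: no H
  Total hydrogens = 16.
Molecular formula: C8H16O

C8H16O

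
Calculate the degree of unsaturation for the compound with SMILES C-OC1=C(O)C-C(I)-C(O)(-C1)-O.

2

Molecular formula from the SMILES: C7H11IO4.
DoU = (2C + 2 + N − H − X)/2 = (2·7 + 2 + 0 − 11 − 1)/2 = 4/2 = 2.
(Structurally: 1 ring(s) + 1 π bond(s) = 2.)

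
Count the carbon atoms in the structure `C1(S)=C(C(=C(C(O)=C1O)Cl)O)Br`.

The symbol for carbon appears 6 times in the SMILES. (Cl is a single chlorine, not C + l.)

6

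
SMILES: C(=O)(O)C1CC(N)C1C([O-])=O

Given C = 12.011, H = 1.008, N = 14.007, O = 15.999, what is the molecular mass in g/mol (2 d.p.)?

Molecular formula: C6H8NO4-.
M = 6×12.011 + 8×1.008 + 1×14.007 + 4×15.999 = 158.13 g/mol.

158.13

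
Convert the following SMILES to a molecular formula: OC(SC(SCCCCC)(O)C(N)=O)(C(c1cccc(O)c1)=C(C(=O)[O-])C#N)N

C18H22N3O6S2-

Heavy atoms from the SMILES: 18 C, 3 N, 6 O, 2 S.
Implicit hydrogens by atom environment:
  7 × C: no H
  4 × C: 2 H each → 8
  4 × C (aromatic): 1 H each → 4
  3 × O: 1 H each → 3
  2 × C (aromatic): no H
  2 × N: 2 H each → 4
  2 × O: no H
  2 × S: no H
  1 × C: 3 H
  1 × N: no H
  1 × O (charge -1): no H
  Total hydrogens = 22.
Net charge -1.
Molecular formula: C18H22N3O6S2-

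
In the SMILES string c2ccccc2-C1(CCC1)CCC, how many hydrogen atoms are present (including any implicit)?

Hydrogens are implicit in SMILES; fill each atom to its normal valence:
  5 × C: 2 H each → 10
  5 × C (aromatic): 1 H each → 5
  1 × C: 3 H
  1 × C: no H
  1 × C (aromatic): no H
  Total hydrogens = 18.

18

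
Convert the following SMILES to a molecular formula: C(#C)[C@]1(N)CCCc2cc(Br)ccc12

C12H12BrN

Heavy atoms from the SMILES: 1 Br, 12 C, 1 N.
Implicit hydrogens by atom environment:
  3 × C: 2 H each → 6
  3 × C (aromatic): 1 H each → 3
  3 × C (aromatic): no H
  2 × C: no H
  1 × Br: no H
  1 × C: 1 H
  1 × N: 2 H
  Total hydrogens = 12.
Molecular formula: C12H12BrN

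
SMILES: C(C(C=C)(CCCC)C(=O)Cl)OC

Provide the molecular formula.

C10H17ClO2

Heavy atoms from the SMILES: 10 C, 1 Cl, 2 O.
Implicit hydrogens by atom environment:
  5 × C: 2 H each → 10
  2 × C: 3 H each → 6
  2 × C: no H
  2 × O: no H
  1 × C: 1 H
  1 × Cl: no H
  Total hydrogens = 17.
Molecular formula: C10H17ClO2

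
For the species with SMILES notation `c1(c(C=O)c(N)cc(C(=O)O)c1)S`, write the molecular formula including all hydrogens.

Heavy atoms from the SMILES: 8 C, 1 N, 3 O, 1 S.
Implicit hydrogens by atom environment:
  4 × C (aromatic): no H
  2 × C (aromatic): 1 H each → 2
  2 × O: no H
  1 × C: 1 H
  1 × C: no H
  1 × N: 2 H
  1 × O: 1 H
  1 × S: 1 H
  Total hydrogens = 7.
Molecular formula: C8H7NO3S

C8H7NO3S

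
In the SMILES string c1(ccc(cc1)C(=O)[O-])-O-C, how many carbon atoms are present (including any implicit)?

8

The symbol for carbon appears 8 times in the SMILES. Lowercase c denotes aromatic carbon and counts toward C.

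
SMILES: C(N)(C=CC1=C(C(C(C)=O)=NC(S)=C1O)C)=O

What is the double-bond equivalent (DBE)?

Molecular formula from the SMILES: C11H12N2O3S.
DoU = (2C + 2 + N − H − X)/2 = (2·11 + 2 + 2 − 12 − 0)/2 = 14/2 = 7.
(Structurally: 1 ring(s) + 6 π bond(s) = 7.)

7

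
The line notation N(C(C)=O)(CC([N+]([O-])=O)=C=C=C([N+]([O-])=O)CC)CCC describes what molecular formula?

C12H17N3O5

Heavy atoms from the SMILES: 12 C, 3 N, 5 O.
Implicit hydrogens by atom environment:
  5 × C: no H
  4 × C: 2 H each → 8
  3 × C: 3 H each → 9
  3 × O: no H
  2 × N (charge +1): no H
  2 × O (charge -1): no H
  1 × N: no H
  Total hydrogens = 17.
Molecular formula: C12H17N3O5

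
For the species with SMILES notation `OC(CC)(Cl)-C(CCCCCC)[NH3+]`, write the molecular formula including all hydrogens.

C10H23ClNO+

Heavy atoms from the SMILES: 10 C, 1 Cl, 1 N, 1 O.
Implicit hydrogens by atom environment:
  6 × C: 2 H each → 12
  2 × C: 3 H each → 6
  1 × C: 1 H
  1 × C: no H
  1 × Cl: no H
  1 × N (charge +1): 3 H
  1 × O: 1 H
  Total hydrogens = 23.
Net charge +1.
Molecular formula: C10H23ClNO+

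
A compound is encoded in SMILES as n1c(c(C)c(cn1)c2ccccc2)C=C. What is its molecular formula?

Heavy atoms from the SMILES: 13 C, 2 N.
Implicit hydrogens by atom environment:
  6 × C (aromatic): 1 H each → 6
  4 × C (aromatic): no H
  2 × N (aromatic): no H
  1 × C: 3 H
  1 × C: 2 H
  1 × C: 1 H
  Total hydrogens = 12.
Molecular formula: C13H12N2

C13H12N2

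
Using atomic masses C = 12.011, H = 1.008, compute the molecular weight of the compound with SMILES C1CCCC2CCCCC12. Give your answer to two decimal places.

Molecular formula: C10H18.
M = 10×12.011 + 18×1.008 = 138.25 g/mol.

138.25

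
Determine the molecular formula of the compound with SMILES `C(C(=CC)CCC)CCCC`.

C11H22

Heavy atoms from the SMILES: 11 C.
Implicit hydrogens by atom environment:
  6 × C: 2 H each → 12
  3 × C: 3 H each → 9
  1 × C: 1 H
  1 × C: no H
  Total hydrogens = 22.
Molecular formula: C11H22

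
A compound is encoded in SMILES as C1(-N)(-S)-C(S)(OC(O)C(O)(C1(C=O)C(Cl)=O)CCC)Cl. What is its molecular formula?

C10H15Cl2NO5S2

Heavy atoms from the SMILES: 10 C, 2 Cl, 1 N, 5 O, 2 S.
Implicit hydrogens by atom environment:
  5 × C: no H
  3 × O: no H
  2 × C: 2 H each → 4
  2 × C: 1 H each → 2
  2 × Cl: no H
  2 × O: 1 H each → 2
  2 × S: 1 H each → 2
  1 × C: 3 H
  1 × N: 2 H
  Total hydrogens = 15.
Molecular formula: C10H15Cl2NO5S2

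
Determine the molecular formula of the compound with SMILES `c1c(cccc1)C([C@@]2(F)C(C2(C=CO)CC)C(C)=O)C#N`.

Heavy atoms from the SMILES: 17 C, 1 F, 1 N, 2 O.
Implicit hydrogens by atom environment:
  5 × C (aromatic): 1 H each → 5
  4 × C: 1 H each → 4
  4 × C: no H
  2 × C: 3 H each → 6
  1 × C: 2 H
  1 × C (aromatic): no H
  1 × F: no H
  1 × N: no H
  1 × O: 1 H
  1 × O: no H
  Total hydrogens = 18.
Molecular formula: C17H18FNO2

C17H18FNO2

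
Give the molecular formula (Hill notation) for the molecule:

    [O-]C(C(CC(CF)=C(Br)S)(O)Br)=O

C6H6Br2FO3S-

Heavy atoms from the SMILES: 2 Br, 6 C, 1 F, 3 O, 1 S.
Implicit hydrogens by atom environment:
  4 × C: no H
  2 × Br: no H
  2 × C: 2 H each → 4
  1 × F: no H
  1 × O: 1 H
  1 × O: no H
  1 × O (charge -1): no H
  1 × S: 1 H
  Total hydrogens = 6.
Net charge -1.
Molecular formula: C6H6Br2FO3S-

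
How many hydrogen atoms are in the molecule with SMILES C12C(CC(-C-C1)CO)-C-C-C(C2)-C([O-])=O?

Hydrogens are implicit in SMILES; fill each atom to its normal valence:
  7 × C: 2 H each → 14
  4 × C: 1 H each → 4
  1 × C: no H
  1 × O: 1 H
  1 × O: no H
  1 × O (charge -1): no H
  Total hydrogens = 19.

19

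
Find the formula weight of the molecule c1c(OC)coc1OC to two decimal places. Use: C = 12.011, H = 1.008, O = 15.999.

128.13

Molecular formula: C6H8O3.
M = 6×12.011 + 8×1.008 + 3×15.999 = 128.13 g/mol.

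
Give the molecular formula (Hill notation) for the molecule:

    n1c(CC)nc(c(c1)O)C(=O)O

Heavy atoms from the SMILES: 7 C, 2 N, 3 O.
Implicit hydrogens by atom environment:
  3 × C (aromatic): no H
  2 × N (aromatic): no H
  2 × O: 1 H each → 2
  1 × C: 3 H
  1 × C: 2 H
  1 × C (aromatic): 1 H
  1 × C: no H
  1 × O: no H
  Total hydrogens = 8.
Molecular formula: C7H8N2O3

C7H8N2O3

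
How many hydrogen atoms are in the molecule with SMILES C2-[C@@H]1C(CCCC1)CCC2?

18

Hydrogens are implicit in SMILES; fill each atom to its normal valence:
  8 × C: 2 H each → 16
  2 × C: 1 H each → 2
  Total hydrogens = 18.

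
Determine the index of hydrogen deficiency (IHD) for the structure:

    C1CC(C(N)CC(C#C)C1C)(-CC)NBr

3

Molecular formula from the SMILES: C12H21BrN2.
DoU = (2C + 2 + N − H − X)/2 = (2·12 + 2 + 2 − 21 − 1)/2 = 6/2 = 3.
(Structurally: 1 ring(s) + 2 π bond(s) = 3.)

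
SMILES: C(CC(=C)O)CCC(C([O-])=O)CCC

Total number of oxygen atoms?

The symbol for oxygen appears 3 times in the SMILES.

3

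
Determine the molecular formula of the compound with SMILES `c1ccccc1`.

C6H6

Heavy atoms from the SMILES: 6 C.
Implicit hydrogens by atom environment:
  6 × C (aromatic): 1 H each → 6
  Total hydrogens = 6.
Molecular formula: C6H6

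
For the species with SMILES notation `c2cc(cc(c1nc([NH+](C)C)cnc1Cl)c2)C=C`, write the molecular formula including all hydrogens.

Heavy atoms from the SMILES: 14 C, 1 Cl, 3 N.
Implicit hydrogens by atom environment:
  5 × C (aromatic): 1 H each → 5
  5 × C (aromatic): no H
  2 × C: 3 H each → 6
  2 × N (aromatic): no H
  1 × C: 2 H
  1 × C: 1 H
  1 × Cl: no H
  1 × N (charge +1): 1 H
  Total hydrogens = 15.
Net charge +1.
Molecular formula: C14H15ClN3+

C14H15ClN3+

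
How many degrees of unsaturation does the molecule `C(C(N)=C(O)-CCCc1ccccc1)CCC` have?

5

Molecular formula from the SMILES: C15H23NO.
DoU = (2C + 2 + N − H − X)/2 = (2·15 + 2 + 1 − 23 − 0)/2 = 10/2 = 5.
(Structurally: 1 ring(s) + 4 π bond(s) = 5.)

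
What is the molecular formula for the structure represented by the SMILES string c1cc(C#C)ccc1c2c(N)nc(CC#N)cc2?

C15H11N3

Heavy atoms from the SMILES: 15 C, 3 N.
Implicit hydrogens by atom environment:
  6 × C (aromatic): 1 H each → 6
  5 × C (aromatic): no H
  2 × C: no H
  1 × C: 2 H
  1 × C: 1 H
  1 × N: 2 H
  1 × N (aromatic): no H
  1 × N: no H
  Total hydrogens = 11.
Molecular formula: C15H11N3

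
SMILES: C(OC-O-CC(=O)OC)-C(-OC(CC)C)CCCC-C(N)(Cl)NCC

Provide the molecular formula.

C17H35ClN2O5

Heavy atoms from the SMILES: 17 C, 1 Cl, 2 N, 5 O.
Implicit hydrogens by atom environment:
  9 × C: 2 H each → 18
  5 × O: no H
  4 × C: 3 H each → 12
  2 × C: 1 H each → 2
  2 × C: no H
  1 × Cl: no H
  1 × N: 2 H
  1 × N: 1 H
  Total hydrogens = 35.
Molecular formula: C17H35ClN2O5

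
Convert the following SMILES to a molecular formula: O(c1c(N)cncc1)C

C6H8N2O

Heavy atoms from the SMILES: 6 C, 2 N, 1 O.
Implicit hydrogens by atom environment:
  3 × C (aromatic): 1 H each → 3
  2 × C (aromatic): no H
  1 × C: 3 H
  1 × N: 2 H
  1 × N (aromatic): no H
  1 × O: no H
  Total hydrogens = 8.
Molecular formula: C6H8N2O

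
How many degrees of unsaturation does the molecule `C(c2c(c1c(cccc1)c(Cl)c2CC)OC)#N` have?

9

Molecular formula from the SMILES: C14H12ClNO.
DoU = (2C + 2 + N − H − X)/2 = (2·14 + 2 + 1 − 12 − 1)/2 = 18/2 = 9.
(Structurally: 2 ring(s) + 7 π bond(s) = 9.)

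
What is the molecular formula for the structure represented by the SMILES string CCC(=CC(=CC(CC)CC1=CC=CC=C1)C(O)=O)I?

Heavy atoms from the SMILES: 17 C, 1 I, 2 O.
Implicit hydrogens by atom environment:
  5 × C (aromatic): 1 H each → 5
  3 × C: 2 H each → 6
  3 × C: 1 H each → 3
  3 × C: no H
  2 × C: 3 H each → 6
  1 × C (aromatic): no H
  1 × I: no H
  1 × O: 1 H
  1 × O: no H
  Total hydrogens = 21.
Molecular formula: C17H21IO2

C17H21IO2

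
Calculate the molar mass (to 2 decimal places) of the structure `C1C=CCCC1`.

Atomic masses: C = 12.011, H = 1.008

Molecular formula: C6H10.
M = 6×12.011 + 10×1.008 = 82.15 g/mol.

82.15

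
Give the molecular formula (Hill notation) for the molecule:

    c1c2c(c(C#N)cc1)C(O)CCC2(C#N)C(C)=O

C14H12N2O2

Heavy atoms from the SMILES: 14 C, 2 N, 2 O.
Implicit hydrogens by atom environment:
  4 × C: no H
  3 × C (aromatic): 1 H each → 3
  3 × C (aromatic): no H
  2 × C: 2 H each → 4
  2 × N: no H
  1 × C: 3 H
  1 × C: 1 H
  1 × O: 1 H
  1 × O: no H
  Total hydrogens = 12.
Molecular formula: C14H12N2O2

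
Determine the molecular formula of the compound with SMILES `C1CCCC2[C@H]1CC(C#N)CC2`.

C11H17N

Heavy atoms from the SMILES: 11 C, 1 N.
Implicit hydrogens by atom environment:
  7 × C: 2 H each → 14
  3 × C: 1 H each → 3
  1 × C: no H
  1 × N: no H
  Total hydrogens = 17.
Molecular formula: C11H17N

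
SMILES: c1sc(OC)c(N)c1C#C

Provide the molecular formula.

C7H7NOS

Heavy atoms from the SMILES: 7 C, 1 N, 1 O, 1 S.
Implicit hydrogens by atom environment:
  3 × C (aromatic): no H
  1 × C: 3 H
  1 × C (aromatic): 1 H
  1 × C: 1 H
  1 × C: no H
  1 × N: 2 H
  1 × O: no H
  1 × S (aromatic): no H
  Total hydrogens = 7.
Molecular formula: C7H7NOS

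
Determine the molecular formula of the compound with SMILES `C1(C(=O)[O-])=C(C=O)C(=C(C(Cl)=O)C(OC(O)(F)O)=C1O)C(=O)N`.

C11H6ClFNO9-

Heavy atoms from the SMILES: 11 C, 1 Cl, 1 F, 1 N, 9 O.
Implicit hydrogens by atom environment:
  6 × C (aromatic): no H
  5 × O: no H
  4 × C: no H
  3 × O: 1 H each → 3
  1 × C: 1 H
  1 × Cl: no H
  1 × F: no H
  1 × N: 2 H
  1 × O (charge -1): no H
  Total hydrogens = 6.
Net charge -1.
Molecular formula: C11H6ClFNO9-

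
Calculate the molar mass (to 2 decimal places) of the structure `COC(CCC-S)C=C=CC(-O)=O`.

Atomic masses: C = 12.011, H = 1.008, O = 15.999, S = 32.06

Molecular formula: C9H14O3S.
M = 9×12.011 + 14×1.008 + 3×15.999 + 1×32.06 = 202.27 g/mol.

202.27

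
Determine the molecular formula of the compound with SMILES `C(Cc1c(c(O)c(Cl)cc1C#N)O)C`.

Heavy atoms from the SMILES: 10 C, 1 Cl, 1 N, 2 O.
Implicit hydrogens by atom environment:
  5 × C (aromatic): no H
  2 × C: 2 H each → 4
  2 × O: 1 H each → 2
  1 × C: 3 H
  1 × C (aromatic): 1 H
  1 × C: no H
  1 × Cl: no H
  1 × N: no H
  Total hydrogens = 10.
Molecular formula: C10H10ClNO2

C10H10ClNO2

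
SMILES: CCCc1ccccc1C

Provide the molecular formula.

C10H14

Heavy atoms from the SMILES: 10 C.
Implicit hydrogens by atom environment:
  4 × C (aromatic): 1 H each → 4
  2 × C: 3 H each → 6
  2 × C: 2 H each → 4
  2 × C (aromatic): no H
  Total hydrogens = 14.
Molecular formula: C10H14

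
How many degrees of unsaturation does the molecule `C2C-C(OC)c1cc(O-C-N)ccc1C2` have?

5

Molecular formula from the SMILES: C12H17NO2.
DoU = (2C + 2 + N − H − X)/2 = (2·12 + 2 + 1 − 17 − 0)/2 = 10/2 = 5.
(Structurally: 2 ring(s) + 3 π bond(s) = 5.)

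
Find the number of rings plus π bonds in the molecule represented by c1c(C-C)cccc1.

Molecular formula from the SMILES: C8H10.
DoU = (2C + 2 + N − H − X)/2 = (2·8 + 2 + 0 − 10 − 0)/2 = 8/2 = 4.
(Structurally: 1 ring(s) + 3 π bond(s) = 4.)

4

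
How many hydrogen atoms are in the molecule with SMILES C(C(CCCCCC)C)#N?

Hydrogens are implicit in SMILES; fill each atom to its normal valence:
  5 × C: 2 H each → 10
  2 × C: 3 H each → 6
  1 × C: 1 H
  1 × C: no H
  1 × N: no H
  Total hydrogens = 17.

17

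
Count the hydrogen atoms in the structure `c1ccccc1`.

Hydrogens are implicit in SMILES; fill each atom to its normal valence:
  6 × C (aromatic): 1 H each → 6
  Total hydrogens = 6.

6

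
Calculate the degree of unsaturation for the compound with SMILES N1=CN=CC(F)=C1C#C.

6

Molecular formula from the SMILES: C6H3FN2.
DoU = (2C + 2 + N − H − X)/2 = (2·6 + 2 + 2 − 3 − 1)/2 = 12/2 = 6.
(Structurally: 1 ring(s) + 5 π bond(s) = 6.)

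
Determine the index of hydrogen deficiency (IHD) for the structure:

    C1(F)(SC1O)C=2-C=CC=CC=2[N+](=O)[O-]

6

Molecular formula from the SMILES: C8H6FNO3S.
DoU = (2C + 2 + N − H − X)/2 = (2·8 + 2 + 1 − 6 − 1)/2 = 12/2 = 6.
(Structurally: 2 ring(s) + 4 π bond(s) = 6.)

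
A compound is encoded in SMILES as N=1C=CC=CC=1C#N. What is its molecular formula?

Heavy atoms from the SMILES: 6 C, 2 N.
Implicit hydrogens by atom environment:
  4 × C (aromatic): 1 H each → 4
  1 × C (aromatic): no H
  1 × C: no H
  1 × N (aromatic): no H
  1 × N: no H
  Total hydrogens = 4.
Molecular formula: C6H4N2

C6H4N2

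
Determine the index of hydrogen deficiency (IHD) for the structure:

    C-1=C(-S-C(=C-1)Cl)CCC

Molecular formula from the SMILES: C7H9ClS.
DoU = (2C + 2 + N − H − X)/2 = (2·7 + 2 + 0 − 9 − 1)/2 = 6/2 = 3.
(Structurally: 1 ring(s) + 2 π bond(s) = 3.)

3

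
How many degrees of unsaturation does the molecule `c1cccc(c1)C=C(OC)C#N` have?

Molecular formula from the SMILES: C10H9NO.
DoU = (2C + 2 + N − H − X)/2 = (2·10 + 2 + 1 − 9 − 0)/2 = 14/2 = 7.
(Structurally: 1 ring(s) + 6 π bond(s) = 7.)

7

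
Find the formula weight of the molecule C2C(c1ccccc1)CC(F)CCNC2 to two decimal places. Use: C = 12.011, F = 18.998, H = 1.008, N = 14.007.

207.29

Molecular formula: C13H18FN.
M = 13×12.011 + 1×18.998 + 18×1.008 + 1×14.007 = 207.29 g/mol.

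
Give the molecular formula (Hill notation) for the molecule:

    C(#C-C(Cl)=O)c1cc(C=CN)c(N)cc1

Heavy atoms from the SMILES: 11 C, 1 Cl, 2 N, 1 O.
Implicit hydrogens by atom environment:
  3 × C (aromatic): 1 H each → 3
  3 × C (aromatic): no H
  3 × C: no H
  2 × C: 1 H each → 2
  2 × N: 2 H each → 4
  1 × Cl: no H
  1 × O: no H
  Total hydrogens = 9.
Molecular formula: C11H9ClN2O

C11H9ClN2O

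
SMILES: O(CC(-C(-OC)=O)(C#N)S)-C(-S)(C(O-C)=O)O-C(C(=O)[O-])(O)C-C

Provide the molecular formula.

C12H16NO9S2-

Heavy atoms from the SMILES: 12 C, 1 N, 9 O, 2 S.
Implicit hydrogens by atom environment:
  7 × C: no H
  7 × O: no H
  3 × C: 3 H each → 9
  2 × C: 2 H each → 4
  2 × S: 1 H each → 2
  1 × N: no H
  1 × O: 1 H
  1 × O (charge -1): no H
  Total hydrogens = 16.
Net charge -1.
Molecular formula: C12H16NO9S2-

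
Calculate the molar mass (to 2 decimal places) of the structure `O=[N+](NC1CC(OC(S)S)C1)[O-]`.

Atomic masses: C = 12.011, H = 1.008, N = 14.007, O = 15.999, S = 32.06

210.27

Molecular formula: C5H10N2O3S2.
M = 5×12.011 + 10×1.008 + 2×14.007 + 3×15.999 + 2×32.06 = 210.27 g/mol.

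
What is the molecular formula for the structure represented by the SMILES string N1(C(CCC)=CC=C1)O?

Heavy atoms from the SMILES: 7 C, 1 N, 1 O.
Implicit hydrogens by atom environment:
  3 × C (aromatic): 1 H each → 3
  2 × C: 2 H each → 4
  1 × C: 3 H
  1 × C (aromatic): no H
  1 × N (aromatic): no H
  1 × O: 1 H
  Total hydrogens = 11.
Molecular formula: C7H11NO

C7H11NO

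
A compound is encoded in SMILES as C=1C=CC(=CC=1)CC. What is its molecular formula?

C8H10

Heavy atoms from the SMILES: 8 C.
Implicit hydrogens by atom environment:
  5 × C (aromatic): 1 H each → 5
  1 × C: 3 H
  1 × C: 2 H
  1 × C (aromatic): no H
  Total hydrogens = 10.
Molecular formula: C8H10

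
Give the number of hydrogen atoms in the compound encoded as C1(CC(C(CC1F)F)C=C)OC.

14

Hydrogens are implicit in SMILES; fill each atom to its normal valence:
  5 × C: 1 H each → 5
  3 × C: 2 H each → 6
  2 × F: no H
  1 × C: 3 H
  1 × O: no H
  Total hydrogens = 14.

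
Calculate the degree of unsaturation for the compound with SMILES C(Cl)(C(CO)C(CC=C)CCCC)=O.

Molecular formula from the SMILES: C11H19ClO2.
DoU = (2C + 2 + N − H − X)/2 = (2·11 + 2 + 0 − 19 − 1)/2 = 4/2 = 2.
(Structurally: 0 ring(s) + 2 π bond(s) = 2.)

2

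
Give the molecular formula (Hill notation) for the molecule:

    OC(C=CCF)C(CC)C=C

C9H15FO

Heavy atoms from the SMILES: 9 C, 1 F, 1 O.
Implicit hydrogens by atom environment:
  5 × C: 1 H each → 5
  3 × C: 2 H each → 6
  1 × C: 3 H
  1 × F: no H
  1 × O: 1 H
  Total hydrogens = 15.
Molecular formula: C9H15FO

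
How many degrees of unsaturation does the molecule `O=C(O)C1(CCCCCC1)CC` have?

Molecular formula from the SMILES: C10H18O2.
DoU = (2C + 2 + N − H − X)/2 = (2·10 + 2 + 0 − 18 − 0)/2 = 4/2 = 2.
(Structurally: 1 ring(s) + 1 π bond(s) = 2.)

2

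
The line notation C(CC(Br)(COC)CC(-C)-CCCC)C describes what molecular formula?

Heavy atoms from the SMILES: 1 Br, 13 C, 1 O.
Implicit hydrogens by atom environment:
  7 × C: 2 H each → 14
  4 × C: 3 H each → 12
  1 × Br: no H
  1 × C: 1 H
  1 × C: no H
  1 × O: no H
  Total hydrogens = 27.
Molecular formula: C13H27BrO

C13H27BrO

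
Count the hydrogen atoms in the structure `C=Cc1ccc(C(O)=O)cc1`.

8

Hydrogens are implicit in SMILES; fill each atom to its normal valence:
  4 × C (aromatic): 1 H each → 4
  2 × C (aromatic): no H
  1 × C: 2 H
  1 × C: 1 H
  1 × C: no H
  1 × O: 1 H
  1 × O: no H
  Total hydrogens = 8.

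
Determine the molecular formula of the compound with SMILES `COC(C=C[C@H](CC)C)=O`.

C8H14O2

Heavy atoms from the SMILES: 8 C, 2 O.
Implicit hydrogens by atom environment:
  3 × C: 3 H each → 9
  3 × C: 1 H each → 3
  2 × O: no H
  1 × C: 2 H
  1 × C: no H
  Total hydrogens = 14.
Molecular formula: C8H14O2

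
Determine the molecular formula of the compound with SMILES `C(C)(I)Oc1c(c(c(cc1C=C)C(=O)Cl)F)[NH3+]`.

C11H11ClFINO2+

Heavy atoms from the SMILES: 11 C, 1 Cl, 1 F, 1 I, 1 N, 2 O.
Implicit hydrogens by atom environment:
  5 × C (aromatic): no H
  2 × C: 1 H each → 2
  2 × O: no H
  1 × C: 3 H
  1 × C: 2 H
  1 × C (aromatic): 1 H
  1 × C: no H
  1 × Cl: no H
  1 × F: no H
  1 × I: no H
  1 × N (charge +1): 3 H
  Total hydrogens = 11.
Net charge +1.
Molecular formula: C11H11ClFINO2+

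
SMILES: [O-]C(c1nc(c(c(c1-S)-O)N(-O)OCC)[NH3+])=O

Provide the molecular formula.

C8H11N3O5S

Heavy atoms from the SMILES: 8 C, 3 N, 5 O, 1 S.
Implicit hydrogens by atom environment:
  5 × C (aromatic): no H
  2 × O: 1 H each → 2
  2 × O: no H
  1 × C: 3 H
  1 × C: 2 H
  1 × C: no H
  1 × N (charge +1): 3 H
  1 × N (aromatic): no H
  1 × N: no H
  1 × O (charge -1): no H
  1 × S: 1 H
  Total hydrogens = 11.
Molecular formula: C8H11N3O5S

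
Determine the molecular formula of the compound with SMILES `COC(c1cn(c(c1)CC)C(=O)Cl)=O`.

C9H10ClNO3

Heavy atoms from the SMILES: 9 C, 1 Cl, 1 N, 3 O.
Implicit hydrogens by atom environment:
  3 × O: no H
  2 × C: 3 H each → 6
  2 × C (aromatic): 1 H each → 2
  2 × C (aromatic): no H
  2 × C: no H
  1 × C: 2 H
  1 × Cl: no H
  1 × N (aromatic): no H
  Total hydrogens = 10.
Molecular formula: C9H10ClNO3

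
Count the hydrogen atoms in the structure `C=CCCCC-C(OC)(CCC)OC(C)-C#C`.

Hydrogens are implicit in SMILES; fill each atom to its normal valence:
  7 × C: 2 H each → 14
  3 × C: 3 H each → 9
  3 × C: 1 H each → 3
  2 × C: no H
  2 × O: no H
  Total hydrogens = 26.

26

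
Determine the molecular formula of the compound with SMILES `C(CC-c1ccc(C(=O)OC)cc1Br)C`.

C12H15BrO2

Heavy atoms from the SMILES: 1 Br, 12 C, 2 O.
Implicit hydrogens by atom environment:
  3 × C: 2 H each → 6
  3 × C (aromatic): 1 H each → 3
  3 × C (aromatic): no H
  2 × C: 3 H each → 6
  2 × O: no H
  1 × Br: no H
  1 × C: no H
  Total hydrogens = 15.
Molecular formula: C12H15BrO2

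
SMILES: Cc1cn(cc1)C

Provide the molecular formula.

C6H9N

Heavy atoms from the SMILES: 6 C, 1 N.
Implicit hydrogens by atom environment:
  3 × C (aromatic): 1 H each → 3
  2 × C: 3 H each → 6
  1 × C (aromatic): no H
  1 × N (aromatic): no H
  Total hydrogens = 9.
Molecular formula: C6H9N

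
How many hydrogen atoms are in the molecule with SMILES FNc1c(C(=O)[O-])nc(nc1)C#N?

2

Hydrogens are implicit in SMILES; fill each atom to its normal valence:
  3 × C (aromatic): no H
  2 × C: no H
  2 × N (aromatic): no H
  1 × C (aromatic): 1 H
  1 × F: no H
  1 × N: 1 H
  1 × N: no H
  1 × O: no H
  1 × O (charge -1): no H
  Total hydrogens = 2.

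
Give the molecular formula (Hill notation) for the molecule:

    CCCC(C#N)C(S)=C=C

C8H11NS

Heavy atoms from the SMILES: 8 C, 1 N, 1 S.
Implicit hydrogens by atom environment:
  3 × C: 2 H each → 6
  3 × C: no H
  1 × C: 3 H
  1 × C: 1 H
  1 × N: no H
  1 × S: 1 H
  Total hydrogens = 11.
Molecular formula: C8H11NS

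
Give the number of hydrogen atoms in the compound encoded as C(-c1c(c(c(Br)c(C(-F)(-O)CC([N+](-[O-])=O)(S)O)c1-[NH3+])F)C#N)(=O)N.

10

Hydrogens are implicit in SMILES; fill each atom to its normal valence:
  6 × C (aromatic): no H
  4 × C: no H
  2 × F: no H
  2 × O: 1 H each → 2
  2 × O: no H
  1 × Br: no H
  1 × C: 2 H
  1 × N (charge +1): 3 H
  1 × N: 2 H
  1 × N: no H
  1 × N (charge +1): no H
  1 × O (charge -1): no H
  1 × S: 1 H
  Total hydrogens = 10.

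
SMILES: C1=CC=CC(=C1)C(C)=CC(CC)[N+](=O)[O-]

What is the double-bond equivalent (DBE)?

6

Molecular formula from the SMILES: C12H15NO2.
DoU = (2C + 2 + N − H − X)/2 = (2·12 + 2 + 1 − 15 − 0)/2 = 12/2 = 6.
(Structurally: 1 ring(s) + 5 π bond(s) = 6.)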